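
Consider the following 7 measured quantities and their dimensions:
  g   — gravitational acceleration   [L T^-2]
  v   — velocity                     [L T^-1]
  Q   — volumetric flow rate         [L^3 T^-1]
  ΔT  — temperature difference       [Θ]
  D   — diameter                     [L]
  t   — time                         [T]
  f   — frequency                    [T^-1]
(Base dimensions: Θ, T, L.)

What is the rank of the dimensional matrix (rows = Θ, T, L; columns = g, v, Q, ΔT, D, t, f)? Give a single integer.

3

Exponent matrix [Θ,T,L] × [g,v,Q,ΔT,D,t,f]:
  Θ: [ 0  0  0  1  0  0  0]
  T: [-2 -1 -1  0  0  1 -1]
  L: [ 1  1  3  0  1  0  0]
Echelon form has 3 nonzero rows (pivots: g,v,ΔT)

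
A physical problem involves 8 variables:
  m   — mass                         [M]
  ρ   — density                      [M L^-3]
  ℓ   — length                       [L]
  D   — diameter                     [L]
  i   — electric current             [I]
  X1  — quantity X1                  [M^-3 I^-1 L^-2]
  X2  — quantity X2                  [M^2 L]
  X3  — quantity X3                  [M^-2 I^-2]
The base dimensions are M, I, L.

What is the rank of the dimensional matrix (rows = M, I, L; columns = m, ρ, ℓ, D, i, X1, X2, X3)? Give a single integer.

3

Write exponents as rows M,I,L / cols m,ρ,ℓ,D,i,X1,X2,X3:
  M: [ 1  1  0  0  0 -3  2 -2]
  I: [ 0  0  0  0  1 -1  0 -2]
  L: [ 0 -3  1  1  0 -2  1  0]
Row reduction gives pivot columns m,ρ,i; rank = 3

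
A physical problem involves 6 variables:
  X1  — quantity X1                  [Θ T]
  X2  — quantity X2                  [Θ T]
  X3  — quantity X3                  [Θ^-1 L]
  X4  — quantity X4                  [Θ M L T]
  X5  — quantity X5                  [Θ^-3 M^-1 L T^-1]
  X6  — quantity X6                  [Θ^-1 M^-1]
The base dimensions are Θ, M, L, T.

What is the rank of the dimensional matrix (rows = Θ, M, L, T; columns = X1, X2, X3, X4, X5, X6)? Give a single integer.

3

Exponent matrix [Θ,M,L,T] × [X1,X2,X3,X4,X5,X6]:
  Θ: [ 1  1 -1  1 -3 -1]
  M: [ 0  0  0  1 -1 -1]
  L: [ 0  0  1  1  1  0]
  T: [ 1  1  0  1 -1  0]
Row reduction gives pivot columns X1,X3,X4; rank = 3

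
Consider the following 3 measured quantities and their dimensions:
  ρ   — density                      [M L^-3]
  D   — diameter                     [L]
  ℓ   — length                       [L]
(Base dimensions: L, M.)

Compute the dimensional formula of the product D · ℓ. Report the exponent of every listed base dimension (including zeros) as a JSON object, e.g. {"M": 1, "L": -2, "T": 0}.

Exponent matrix [L,M] × [ρ,D,ℓ]:
  L: [-3  1  1]
  M: [ 1  0  0]
  [L]: (1)·1+(1)·1 = 2
  [M]: (1)·0+(1)·0 = 0
⇒ L^2

{"L": 2, "M": 0}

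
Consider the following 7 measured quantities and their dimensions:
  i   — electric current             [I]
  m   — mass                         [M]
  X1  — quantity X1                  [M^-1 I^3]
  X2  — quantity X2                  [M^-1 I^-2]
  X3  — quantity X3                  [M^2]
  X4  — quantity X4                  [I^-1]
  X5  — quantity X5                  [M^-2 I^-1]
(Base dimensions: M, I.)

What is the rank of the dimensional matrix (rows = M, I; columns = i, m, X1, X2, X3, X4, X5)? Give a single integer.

Dimensional matrix (M×I by i×m×X1×X2×X3×X4×X5):
  M: [ 0  1 -1 -1  2  0 -2]
  I: [ 1  0  3 -2  0 -1 -1]
Row reduction gives pivot columns i,m; rank = 2

2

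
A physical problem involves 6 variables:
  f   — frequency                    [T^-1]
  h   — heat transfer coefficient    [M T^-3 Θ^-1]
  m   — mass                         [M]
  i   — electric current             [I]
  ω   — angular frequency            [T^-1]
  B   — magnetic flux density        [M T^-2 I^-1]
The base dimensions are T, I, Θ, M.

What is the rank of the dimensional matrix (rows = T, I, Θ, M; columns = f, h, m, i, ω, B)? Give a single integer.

4

Exponent matrix [T,I,Θ,M] × [f,h,m,i,ω,B]:
  T: [-1 -3  0  0 -1 -2]
  I: [ 0  0  0  1  0 -1]
  Θ: [ 0 -1  0  0  0  0]
  M: [ 0  1  1  0  0  1]
RREF → pivots at {f,h,m,i} ⇒ r = 4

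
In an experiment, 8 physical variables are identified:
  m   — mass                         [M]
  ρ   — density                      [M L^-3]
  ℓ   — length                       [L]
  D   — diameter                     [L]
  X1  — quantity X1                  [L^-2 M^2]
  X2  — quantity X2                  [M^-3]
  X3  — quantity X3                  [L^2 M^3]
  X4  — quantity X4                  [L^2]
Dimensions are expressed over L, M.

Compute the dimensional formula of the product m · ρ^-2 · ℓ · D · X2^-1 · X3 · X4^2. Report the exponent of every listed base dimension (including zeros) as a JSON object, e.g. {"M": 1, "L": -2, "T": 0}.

{"L": 14, "M": 5}

Dimensional matrix (L×M by m×ρ×ℓ×D×X1×X2×X3×X4):
  L: [ 0 -3  1  1 -2  0  2  2]
  M: [ 1  1  0  0  2 -3  3  0]
  [L]: (1)·0+(-2)·-3+(1)·1+(1)·1+(-1)·0+(1)·2+(2)·2 = 14
  [M]: (1)·1+(-2)·1+(1)·0+(1)·0+(-1)·-3+(1)·3+(2)·0 = 5
⇒ L^14 M^5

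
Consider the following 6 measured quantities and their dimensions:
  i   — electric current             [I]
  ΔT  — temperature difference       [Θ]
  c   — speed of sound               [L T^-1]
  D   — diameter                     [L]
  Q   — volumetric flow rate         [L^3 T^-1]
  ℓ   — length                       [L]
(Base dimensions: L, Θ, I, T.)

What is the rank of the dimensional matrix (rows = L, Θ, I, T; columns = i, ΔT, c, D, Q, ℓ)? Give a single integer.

Dimensional matrix (L×Θ×I×T by i×ΔT×c×D×Q×ℓ):
  L: [ 0  0  1  1  3  1]
  Θ: [ 0  1  0  0  0  0]
  I: [ 1  0  0  0  0  0]
  T: [ 0  0 -1  0 -1  0]
Echelon form has 4 nonzero rows (pivots: i,ΔT,c,D)

4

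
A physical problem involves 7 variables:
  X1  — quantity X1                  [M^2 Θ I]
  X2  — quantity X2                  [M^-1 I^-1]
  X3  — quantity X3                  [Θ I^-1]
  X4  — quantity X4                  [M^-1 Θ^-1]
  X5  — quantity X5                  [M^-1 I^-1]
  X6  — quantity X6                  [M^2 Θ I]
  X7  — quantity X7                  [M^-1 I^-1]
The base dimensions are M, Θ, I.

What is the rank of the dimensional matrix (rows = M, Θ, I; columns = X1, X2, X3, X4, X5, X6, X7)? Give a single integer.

2

Exponent matrix [M,Θ,I] × [X1,X2,X3,X4,X5,X6,X7]:
  M: [ 2 -1  0 -1 -1  2 -1]
  Θ: [ 1  0  1 -1  0  1  0]
  I: [ 1 -1 -1  0 -1  1 -1]
RREF → pivots at {X1,X2} ⇒ r = 2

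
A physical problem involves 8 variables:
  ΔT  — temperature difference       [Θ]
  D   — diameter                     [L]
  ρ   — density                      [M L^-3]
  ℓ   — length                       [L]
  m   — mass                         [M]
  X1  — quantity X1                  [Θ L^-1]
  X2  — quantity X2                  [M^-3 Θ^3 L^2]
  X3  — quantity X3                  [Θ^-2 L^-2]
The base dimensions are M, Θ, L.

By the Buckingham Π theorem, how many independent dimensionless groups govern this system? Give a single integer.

Exponent matrix [M,Θ,L] × [ΔT,D,ρ,ℓ,m,X1,X2,X3]:
  M: [ 0  0  1  0  1  0 -3  0]
  Θ: [ 1  0  0  0  0  1  3 -2]
  L: [ 0  1 -3  1  0 -1  2 -2]
Row reduction gives pivot columns ΔT,D,ρ; rank = 3
n=8, r=3 ⇒ 5 dimensionless groups

5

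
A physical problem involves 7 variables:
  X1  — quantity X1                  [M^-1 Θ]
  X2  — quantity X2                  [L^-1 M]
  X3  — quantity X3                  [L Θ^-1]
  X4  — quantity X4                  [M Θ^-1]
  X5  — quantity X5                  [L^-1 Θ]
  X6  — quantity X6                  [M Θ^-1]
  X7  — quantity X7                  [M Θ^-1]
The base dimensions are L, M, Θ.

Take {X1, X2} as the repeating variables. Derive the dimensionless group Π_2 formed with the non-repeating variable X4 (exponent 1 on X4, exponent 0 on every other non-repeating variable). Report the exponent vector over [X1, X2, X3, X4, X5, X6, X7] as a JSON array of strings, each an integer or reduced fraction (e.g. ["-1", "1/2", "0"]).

Dimensional matrix (L×M×Θ by X1×X2×X3×X4×X5×X6×X7):
  L: [ 0 -1  1  0 -1  0  0]
  M: [-1  1  0  1  0  1  1]
  Θ: [ 1  0 -1 -1  1 -1 -1]
RREF → pivots at {X1,X2} ⇒ r = 2
Pivot set = {X1,X2}, free = {X3,X4,X5,X6,X7}
RREF:
  r0: [   1    0   -1   -1    1   -1   -1]
  r1: [   0    1   -1    0    1    0    0]
  r2: [   0    0    0    0    0    0    0]
Fix exponent of X4 at 1, X3 at 0, X5 at 0, X6 at 0, X7 at 0; solve each RREF row for its pivot's exponent:
  r0: exp(X1) + (-1)·1 = 0 ⇒ exp(X1) = 1
  r1: exp(X2) + (0)·1 = 0 ⇒ exp(X2) = 0
Π_2 = X1 · X4

["1", "0", "0", "1", "0", "0", "0"]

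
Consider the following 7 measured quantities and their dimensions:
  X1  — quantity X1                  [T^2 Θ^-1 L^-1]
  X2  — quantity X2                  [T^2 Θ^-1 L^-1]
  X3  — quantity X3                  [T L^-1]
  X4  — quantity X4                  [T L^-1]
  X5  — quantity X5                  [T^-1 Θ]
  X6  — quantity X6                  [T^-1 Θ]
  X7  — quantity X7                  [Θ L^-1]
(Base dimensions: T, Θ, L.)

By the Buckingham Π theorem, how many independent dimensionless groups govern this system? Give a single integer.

Exponent matrix [T,Θ,L] × [X1,X2,X3,X4,X5,X6,X7]:
  T: [ 2  2  1  1 -1 -1  0]
  Θ: [-1 -1  0  0  1  1  1]
  L: [-1 -1 -1 -1  0  0 -1]
Echelon form has 2 nonzero rows (pivots: X1,X3)
n=7, r=2 ⇒ 5 dimensionless groups

5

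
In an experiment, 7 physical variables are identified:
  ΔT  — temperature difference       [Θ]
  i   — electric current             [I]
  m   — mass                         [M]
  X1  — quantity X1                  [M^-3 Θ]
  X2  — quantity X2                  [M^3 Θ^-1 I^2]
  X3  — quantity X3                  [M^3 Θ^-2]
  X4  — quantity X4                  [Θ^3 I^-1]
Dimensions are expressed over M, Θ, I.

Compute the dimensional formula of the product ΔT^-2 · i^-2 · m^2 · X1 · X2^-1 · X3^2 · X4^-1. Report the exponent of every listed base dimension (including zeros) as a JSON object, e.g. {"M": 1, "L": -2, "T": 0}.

{"M": 2, "Θ": -7, "I": -3}

Exponent matrix [M,Θ,I] × [ΔT,i,m,X1,X2,X3,X4]:
  M: [ 0  0  1 -3  3  3  0]
  Θ: [ 1  0  0  1 -1 -2  3]
  I: [ 0  1  0  0  2  0 -1]
  [M]: (-2)·0+(-2)·0+(2)·1+(1)·-3+(-1)·3+(2)·3+(-1)·0 = 2
  [Θ]: (-2)·1+(-2)·0+(2)·0+(1)·1+(-1)·-1+(2)·-2+(-1)·3 = -7
  [I]: (-2)·0+(-2)·1+(2)·0+(1)·0+(-1)·2+(2)·0+(-1)·-1 = -3
⇒ M^2 Θ^-7 I^-3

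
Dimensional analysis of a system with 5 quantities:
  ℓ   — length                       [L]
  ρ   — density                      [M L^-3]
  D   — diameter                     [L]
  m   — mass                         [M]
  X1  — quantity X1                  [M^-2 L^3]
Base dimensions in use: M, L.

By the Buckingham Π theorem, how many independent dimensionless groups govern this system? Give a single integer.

3

Exponent matrix [M,L] × [ℓ,ρ,D,m,X1]:
  M: [ 0  1  0  1 -2]
  L: [ 1 -3  1  0  3]
Echelon form has 2 nonzero rows (pivots: ℓ,ρ)
Π count = n − r = 5 − 2 = 3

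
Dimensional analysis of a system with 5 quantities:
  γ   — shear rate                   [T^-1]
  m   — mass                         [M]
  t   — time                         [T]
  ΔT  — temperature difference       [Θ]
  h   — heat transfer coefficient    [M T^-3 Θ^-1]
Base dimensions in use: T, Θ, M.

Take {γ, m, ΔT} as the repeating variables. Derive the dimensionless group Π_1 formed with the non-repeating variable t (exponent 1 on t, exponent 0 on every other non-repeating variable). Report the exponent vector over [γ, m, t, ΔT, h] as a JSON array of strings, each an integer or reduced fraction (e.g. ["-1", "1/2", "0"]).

["1", "0", "1", "0", "0"]

Exponent matrix [T,Θ,M] × [γ,m,t,ΔT,h]:
  T: [-1  0  1  0 -3]
  Θ: [ 0  0  0  1 -1]
  M: [ 0  1  0  0  1]
Echelon form has 3 nonzero rows (pivots: γ,m,ΔT)
Pivot set = {γ,m,ΔT}, free = {t,h}
RREF:
  r0: [   1    0   -1    0    3]
  r1: [   0    1    0    0    1]
  r2: [   0    0    0    1   -1]
Fix exponent of t at 1, h at 0; solve each RREF row for its pivot's exponent:
  r0: exp(γ) + (-1)·1 = 0 ⇒ exp(γ) = 1
  r1: exp(m) + (0)·1 = 0 ⇒ exp(m) = 0
  r2: exp(ΔT) + (0)·1 = 0 ⇒ exp(ΔT) = 0
Π_1 = γ · t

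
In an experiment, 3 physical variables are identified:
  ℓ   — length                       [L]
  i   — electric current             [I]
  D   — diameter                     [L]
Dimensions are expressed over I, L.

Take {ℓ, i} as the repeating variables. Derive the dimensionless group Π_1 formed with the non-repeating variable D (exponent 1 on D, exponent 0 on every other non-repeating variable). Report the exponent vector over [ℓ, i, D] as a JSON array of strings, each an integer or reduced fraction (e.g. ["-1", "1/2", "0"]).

["-1", "0", "1"]

Exponent matrix [I,L] × [ℓ,i,D]:
  I: [ 0  1  0]
  L: [ 1  0  1]
RREF → pivots at {ℓ,i} ⇒ r = 2
Pivot set = {ℓ,i}, free = {D}
RREF:
  r0: [   1    0    1]
  r1: [   0    1    0]
Fix exponent of D at 1; solve each RREF row for its pivot's exponent:
  r0: exp(ℓ) + (1)·1 = 0 ⇒ exp(ℓ) = -1
  r1: exp(i) + (0)·1 = 0 ⇒ exp(i) = 0
Π_1 = ℓ^-1 · D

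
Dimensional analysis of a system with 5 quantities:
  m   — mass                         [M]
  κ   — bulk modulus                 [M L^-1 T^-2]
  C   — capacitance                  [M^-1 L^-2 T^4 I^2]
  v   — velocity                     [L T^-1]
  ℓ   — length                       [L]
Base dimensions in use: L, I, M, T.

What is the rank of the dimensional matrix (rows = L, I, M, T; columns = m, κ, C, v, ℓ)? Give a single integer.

Exponent matrix [L,I,M,T] × [m,κ,C,v,ℓ]:
  L: [ 0 -1 -2  1  1]
  I: [ 0  0  2  0  0]
  M: [ 1  1 -1  0  0]
  T: [ 0 -2  4 -1  0]
Row reduction gives pivot columns m,κ,C,v; rank = 4

4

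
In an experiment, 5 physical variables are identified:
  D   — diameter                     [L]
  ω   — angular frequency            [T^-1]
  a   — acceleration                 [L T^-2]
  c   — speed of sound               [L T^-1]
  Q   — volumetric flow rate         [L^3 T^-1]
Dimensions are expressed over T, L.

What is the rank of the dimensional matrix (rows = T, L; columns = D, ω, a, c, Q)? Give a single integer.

2

Dimensional matrix (T×L by D×ω×a×c×Q):
  T: [ 0 -1 -2 -1 -1]
  L: [ 1  0  1  1  3]
Row reduction gives pivot columns D,ω; rank = 2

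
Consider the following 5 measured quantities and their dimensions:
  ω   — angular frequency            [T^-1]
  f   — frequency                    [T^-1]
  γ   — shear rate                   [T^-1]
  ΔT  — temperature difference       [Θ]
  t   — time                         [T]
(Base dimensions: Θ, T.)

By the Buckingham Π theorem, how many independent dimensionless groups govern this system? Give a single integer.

Dimensional matrix (Θ×T by ω×f×γ×ΔT×t):
  Θ: [ 0  0  0  1  0]
  T: [-1 -1 -1  0  1]
RREF → pivots at {ω,ΔT} ⇒ r = 2
n=5, r=2 ⇒ 3 dimensionless groups

3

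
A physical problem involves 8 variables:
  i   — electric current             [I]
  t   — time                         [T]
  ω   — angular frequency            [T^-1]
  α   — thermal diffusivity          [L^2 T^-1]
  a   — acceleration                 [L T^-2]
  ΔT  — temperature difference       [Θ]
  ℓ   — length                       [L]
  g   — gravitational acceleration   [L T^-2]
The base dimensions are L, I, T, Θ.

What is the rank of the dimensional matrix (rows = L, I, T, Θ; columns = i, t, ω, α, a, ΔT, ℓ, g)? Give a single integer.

4

Exponent matrix [L,I,T,Θ] × [i,t,ω,α,a,ΔT,ℓ,g]:
  L: [ 0  0  0  2  1  0  1  1]
  I: [ 1  0  0  0  0  0  0  0]
  T: [ 0  1 -1 -1 -2  0  0 -2]
  Θ: [ 0  0  0  0  0  1  0  0]
RREF → pivots at {i,t,α,ΔT} ⇒ r = 4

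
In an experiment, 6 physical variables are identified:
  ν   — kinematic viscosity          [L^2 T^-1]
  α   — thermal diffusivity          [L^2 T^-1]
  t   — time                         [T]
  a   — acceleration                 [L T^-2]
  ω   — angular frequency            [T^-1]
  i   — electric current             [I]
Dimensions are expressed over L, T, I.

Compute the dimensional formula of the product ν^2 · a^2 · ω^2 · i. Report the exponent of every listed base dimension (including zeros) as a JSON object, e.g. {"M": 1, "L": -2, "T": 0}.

Dimensional matrix (L×T×I by ν×α×t×a×ω×i):
  L: [ 2  2  0  1  0  0]
  T: [-1 -1  1 -2 -1  0]
  I: [ 0  0  0  0  0  1]
  [L]: (2)·2+(2)·1+(2)·0+(1)·0 = 6
  [T]: (2)·-1+(2)·-2+(2)·-1+(1)·0 = -8
  [I]: (2)·0+(2)·0+(2)·0+(1)·1 = 1
⇒ L^6 T^-8 I

{"L": 6, "T": -8, "I": 1}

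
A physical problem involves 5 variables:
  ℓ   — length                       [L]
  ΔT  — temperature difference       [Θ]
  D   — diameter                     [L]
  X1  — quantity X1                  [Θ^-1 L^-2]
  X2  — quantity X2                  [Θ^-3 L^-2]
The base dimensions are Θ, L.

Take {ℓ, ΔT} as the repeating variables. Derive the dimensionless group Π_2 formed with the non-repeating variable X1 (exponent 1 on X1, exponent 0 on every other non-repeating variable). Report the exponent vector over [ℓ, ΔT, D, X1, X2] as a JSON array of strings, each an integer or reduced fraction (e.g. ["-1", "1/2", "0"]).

Exponent matrix [Θ,L] × [ℓ,ΔT,D,X1,X2]:
  Θ: [ 0  1  0 -1 -3]
  L: [ 1  0  1 -2 -2]
Echelon form has 2 nonzero rows (pivots: ℓ,ΔT)
Repeat: ℓ,ΔT; free: D,X1,X2
RREF:
  r0: [   1    0    1   -2   -2]
  r1: [   0    1    0   -1   -3]
Fix exponent of X1 at 1, D at 0, X2 at 0; solve each RREF row for its pivot's exponent:
  r0: exp(ℓ) + (-2)·1 = 0 ⇒ exp(ℓ) = 2
  r1: exp(ΔT) + (-1)·1 = 0 ⇒ exp(ΔT) = 1
Π_2 = ℓ^2 · ΔT · X1

["2", "1", "0", "1", "0"]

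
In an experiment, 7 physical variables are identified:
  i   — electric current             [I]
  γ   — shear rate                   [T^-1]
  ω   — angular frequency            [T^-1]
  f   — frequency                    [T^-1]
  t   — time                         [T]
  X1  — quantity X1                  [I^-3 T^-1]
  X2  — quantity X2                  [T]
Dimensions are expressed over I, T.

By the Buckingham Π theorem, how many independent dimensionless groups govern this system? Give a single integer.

Exponent matrix [I,T] × [i,γ,ω,f,t,X1,X2]:
  I: [ 1  0  0  0  0 -3  0]
  T: [ 0 -1 -1 -1  1 -1  1]
Echelon form has 2 nonzero rows (pivots: i,γ)
Π count = n − r = 7 − 2 = 5

5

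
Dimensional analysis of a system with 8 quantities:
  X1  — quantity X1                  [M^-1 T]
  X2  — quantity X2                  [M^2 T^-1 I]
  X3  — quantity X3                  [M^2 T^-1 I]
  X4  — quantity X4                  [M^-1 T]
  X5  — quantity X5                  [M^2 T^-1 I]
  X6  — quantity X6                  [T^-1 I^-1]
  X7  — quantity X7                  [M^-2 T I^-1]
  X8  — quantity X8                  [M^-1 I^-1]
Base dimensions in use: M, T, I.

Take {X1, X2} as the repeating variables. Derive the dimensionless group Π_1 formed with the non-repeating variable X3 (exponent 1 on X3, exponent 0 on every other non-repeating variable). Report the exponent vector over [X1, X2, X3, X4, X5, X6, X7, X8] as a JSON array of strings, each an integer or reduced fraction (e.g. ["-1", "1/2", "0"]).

Write exponents as rows M,T,I / cols X1,X2,X3,X4,X5,X6,X7,X8:
  M: [-1  2  2 -1  2  0 -2 -1]
  T: [ 1 -1 -1  1 -1 -1  1  0]
  I: [ 0  1  1  0  1 -1 -1 -1]
RREF → pivots at {X1,X2} ⇒ r = 2
Pivot set = {X1,X2}, free = {X3,X4,X5,X6,X7,X8}
RREF:
  r0: [   1    0    0    1    0   -2    0   -1]
  r1: [   0    1    1    0    1   -1   -1   -1]
  r2: [   0    0    0    0    0    0    0    0]
Fix exponent of X3 at 1, X4 at 0, X5 at 0, X6 at 0, X7 at 0, X8 at 0; solve each RREF row for its pivot's exponent:
  r0: exp(X1) + (0)·1 = 0 ⇒ exp(X1) = 0
  r1: exp(X2) + (1)·1 = 0 ⇒ exp(X2) = -1
Π_1 = X2^-1 · X3

["0", "-1", "1", "0", "0", "0", "0", "0"]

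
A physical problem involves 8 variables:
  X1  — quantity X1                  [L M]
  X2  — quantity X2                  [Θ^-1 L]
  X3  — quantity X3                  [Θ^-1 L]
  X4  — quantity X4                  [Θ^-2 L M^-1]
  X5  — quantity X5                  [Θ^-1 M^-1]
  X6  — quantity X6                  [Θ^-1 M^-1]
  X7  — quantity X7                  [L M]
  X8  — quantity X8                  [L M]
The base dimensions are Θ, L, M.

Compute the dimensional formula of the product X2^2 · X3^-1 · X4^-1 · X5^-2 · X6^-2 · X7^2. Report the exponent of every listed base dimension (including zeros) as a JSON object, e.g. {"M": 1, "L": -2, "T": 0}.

Dimensional matrix (Θ×L×M by X1×X2×X3×X4×X5×X6×X7×X8):
  Θ: [ 0 -1 -1 -2 -1 -1  0  0]
  L: [ 1  1  1  1  0  0  1  1]
  M: [ 1  0  0 -1 -1 -1  1  1]
  [Θ]: (2)·-1+(-1)·-1+(-1)·-2+(-2)·-1+(-2)·-1+(2)·0 = 5
  [L]: (2)·1+(-1)·1+(-1)·1+(-2)·0+(-2)·0+(2)·1 = 2
  [M]: (2)·0+(-1)·0+(-1)·-1+(-2)·-1+(-2)·-1+(2)·1 = 7
⇒ Θ^5 L^2 M^7

{"Θ": 5, "L": 2, "M": 7}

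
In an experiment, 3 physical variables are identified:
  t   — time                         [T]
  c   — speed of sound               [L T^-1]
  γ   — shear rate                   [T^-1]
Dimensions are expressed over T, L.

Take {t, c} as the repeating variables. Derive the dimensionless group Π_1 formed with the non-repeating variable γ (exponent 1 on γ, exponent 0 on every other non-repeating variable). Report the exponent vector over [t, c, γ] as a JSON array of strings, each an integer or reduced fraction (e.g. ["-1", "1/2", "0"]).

["1", "0", "1"]

Dimensional matrix (T×L by t×c×γ):
  T: [ 1 -1 -1]
  L: [ 0  1  0]
RREF → pivots at {t,c} ⇒ r = 2
Pivot set = {t,c}, free = {γ}
RREF:
  r0: [   1    0   -1]
  r1: [   0    1    0]
Fix exponent of γ at 1; solve each RREF row for its pivot's exponent:
  r0: exp(t) + (-1)·1 = 0 ⇒ exp(t) = 1
  r1: exp(c) + (0)·1 = 0 ⇒ exp(c) = 0
Π_1 = t · γ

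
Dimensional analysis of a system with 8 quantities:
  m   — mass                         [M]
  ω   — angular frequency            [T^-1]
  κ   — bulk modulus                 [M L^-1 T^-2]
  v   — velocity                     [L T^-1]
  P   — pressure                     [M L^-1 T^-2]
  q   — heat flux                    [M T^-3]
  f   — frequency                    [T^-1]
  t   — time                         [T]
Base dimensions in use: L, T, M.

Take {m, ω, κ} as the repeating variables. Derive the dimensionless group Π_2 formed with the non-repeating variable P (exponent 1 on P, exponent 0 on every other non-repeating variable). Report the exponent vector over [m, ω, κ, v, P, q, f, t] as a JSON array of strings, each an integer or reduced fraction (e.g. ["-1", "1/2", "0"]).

["0", "0", "-1", "0", "1", "0", "0", "0"]

Exponent matrix [L,T,M] × [m,ω,κ,v,P,q,f,t]:
  L: [ 0  0 -1  1 -1  0  0  0]
  T: [ 0 -1 -2 -1 -2 -3 -1  1]
  M: [ 1  0  1  0  1  1  0  0]
Echelon form has 3 nonzero rows (pivots: m,ω,κ)
Pivot set = {m,ω,κ}, free = {v,P,q,f,t}
RREF:
  r0: [   1    0    0    1    0    1    0    0]
  r1: [   0    1    0    3    0    3    1   -1]
  r2: [   0    0    1   -1    1    0    0    0]
Fix exponent of P at 1, v at 0, q at 0, f at 0, t at 0; solve each RREF row for its pivot's exponent:
  r0: exp(m) + (0)·1 = 0 ⇒ exp(m) = 0
  r1: exp(ω) + (0)·1 = 0 ⇒ exp(ω) = 0
  r2: exp(κ) + (1)·1 = 0 ⇒ exp(κ) = -1
Π_2 = κ^-1 · P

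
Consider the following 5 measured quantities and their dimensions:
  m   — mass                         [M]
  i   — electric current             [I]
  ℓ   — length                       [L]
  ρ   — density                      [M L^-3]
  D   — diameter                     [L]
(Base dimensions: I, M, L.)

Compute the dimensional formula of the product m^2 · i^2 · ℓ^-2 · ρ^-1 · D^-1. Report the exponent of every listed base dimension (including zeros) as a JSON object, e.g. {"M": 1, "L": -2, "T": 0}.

Write exponents as rows I,M,L / cols m,i,ℓ,ρ,D:
  I: [ 0  1  0  0  0]
  M: [ 1  0  0  1  0]
  L: [ 0  0  1 -3  1]
  [I]: (2)·0+(2)·1+(-2)·0+(-1)·0+(-1)·0 = 2
  [M]: (2)·1+(2)·0+(-2)·0+(-1)·1+(-1)·0 = 1
  [L]: (2)·0+(2)·0+(-2)·1+(-1)·-3+(-1)·1 = 0
⇒ I^2 M

{"I": 2, "M": 1, "L": 0}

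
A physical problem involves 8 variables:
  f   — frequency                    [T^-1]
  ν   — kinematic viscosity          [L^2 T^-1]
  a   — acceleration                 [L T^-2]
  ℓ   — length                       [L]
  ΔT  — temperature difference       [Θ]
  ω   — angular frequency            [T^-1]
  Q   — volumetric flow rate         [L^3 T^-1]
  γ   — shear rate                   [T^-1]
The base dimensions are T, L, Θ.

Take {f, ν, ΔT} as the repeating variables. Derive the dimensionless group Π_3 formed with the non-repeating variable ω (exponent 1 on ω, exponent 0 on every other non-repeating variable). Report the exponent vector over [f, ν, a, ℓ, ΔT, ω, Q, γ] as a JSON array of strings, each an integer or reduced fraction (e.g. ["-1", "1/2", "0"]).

Exponent matrix [T,L,Θ] × [f,ν,a,ℓ,ΔT,ω,Q,γ]:
  T: [-1 -1 -2  0  0 -1 -1 -1]
  L: [ 0  2  1  1  0  0  3  0]
  Θ: [ 0  0  0  0  1  0  0  0]
RREF → pivots at {f,ν,ΔT} ⇒ r = 3
Repeat: f,ν,ΔT; free: a,ℓ,ω,Q,γ
RREF:
  r0: [   1    0  3/2 -1/2    0    1 -1/2    1]
  r1: [   0    1  1/2  1/2    0    0  3/2    0]
  r2: [   0    0    0    0    1    0    0    0]
Fix exponent of ω at 1, a at 0, ℓ at 0, Q at 0, γ at 0; solve each RREF row for its pivot's exponent:
  r0: exp(f) + (1)·1 = 0 ⇒ exp(f) = -1
  r1: exp(ν) + (0)·1 = 0 ⇒ exp(ν) = 0
  r2: exp(ΔT) + (0)·1 = 0 ⇒ exp(ΔT) = 0
Π_3 = f^-1 · ω

["-1", "0", "0", "0", "0", "1", "0", "0"]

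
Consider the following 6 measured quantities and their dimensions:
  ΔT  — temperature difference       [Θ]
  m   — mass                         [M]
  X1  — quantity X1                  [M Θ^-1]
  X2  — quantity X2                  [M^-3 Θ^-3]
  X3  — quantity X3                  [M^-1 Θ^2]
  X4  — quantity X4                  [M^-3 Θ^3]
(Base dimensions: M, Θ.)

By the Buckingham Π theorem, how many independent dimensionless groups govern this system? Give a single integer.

Write exponents as rows M,Θ / cols ΔT,m,X1,X2,X3,X4:
  M: [ 0  1  1 -3 -1 -3]
  Θ: [ 1  0 -1 -3  2  3]
Echelon form has 2 nonzero rows (pivots: ΔT,m)
n=6, r=2 ⇒ 4 dimensionless groups

4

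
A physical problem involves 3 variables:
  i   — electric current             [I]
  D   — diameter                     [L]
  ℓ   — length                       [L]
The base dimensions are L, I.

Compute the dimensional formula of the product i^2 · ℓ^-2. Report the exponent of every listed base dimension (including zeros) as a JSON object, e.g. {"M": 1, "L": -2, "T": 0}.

{"L": -2, "I": 2}

Write exponents as rows L,I / cols i,D,ℓ:
  L: [ 0  1  1]
  I: [ 1  0  0]
  [L]: (2)·0+(-2)·1 = -2
  [I]: (2)·1+(-2)·0 = 2
⇒ L^-2 I^2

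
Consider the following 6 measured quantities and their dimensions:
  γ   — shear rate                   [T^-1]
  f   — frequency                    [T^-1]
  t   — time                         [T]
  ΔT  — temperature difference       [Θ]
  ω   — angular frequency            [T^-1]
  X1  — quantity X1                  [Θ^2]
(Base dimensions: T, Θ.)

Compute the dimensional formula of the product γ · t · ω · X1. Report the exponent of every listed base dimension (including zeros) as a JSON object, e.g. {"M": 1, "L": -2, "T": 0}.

Write exponents as rows T,Θ / cols γ,f,t,ΔT,ω,X1:
  T: [-1 -1  1  0 -1  0]
  Θ: [ 0  0  0  1  0  2]
  [T]: (1)·-1+(1)·1+(1)·-1+(1)·0 = -1
  [Θ]: (1)·0+(1)·0+(1)·0+(1)·2 = 2
⇒ T^-1 Θ^2

{"T": -1, "Θ": 2}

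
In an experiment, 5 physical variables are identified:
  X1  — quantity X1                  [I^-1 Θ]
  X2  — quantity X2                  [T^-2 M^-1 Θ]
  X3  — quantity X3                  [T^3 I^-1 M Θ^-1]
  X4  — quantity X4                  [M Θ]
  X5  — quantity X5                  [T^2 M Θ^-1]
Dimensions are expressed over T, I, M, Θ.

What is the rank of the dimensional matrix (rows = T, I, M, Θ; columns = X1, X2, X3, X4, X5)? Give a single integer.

3

Write exponents as rows T,I,M,Θ / cols X1,X2,X3,X4,X5:
  T: [ 0 -2  3  0  2]
  I: [-1  0 -1  0  0]
  M: [ 0 -1  1  1  1]
  Θ: [ 1  1 -1  1 -1]
Echelon form has 3 nonzero rows (pivots: X1,X2,X3)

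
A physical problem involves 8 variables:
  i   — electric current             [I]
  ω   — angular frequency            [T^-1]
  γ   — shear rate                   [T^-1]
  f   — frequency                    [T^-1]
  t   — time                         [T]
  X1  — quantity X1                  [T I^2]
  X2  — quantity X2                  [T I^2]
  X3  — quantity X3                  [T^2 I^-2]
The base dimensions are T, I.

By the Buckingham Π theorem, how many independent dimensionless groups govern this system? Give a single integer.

6

Write exponents as rows T,I / cols i,ω,γ,f,t,X1,X2,X3:
  T: [ 0 -1 -1 -1  1  1  1  2]
  I: [ 1  0  0  0  0  2  2 -2]
RREF → pivots at {i,ω} ⇒ r = 2
n=8, r=2 ⇒ 6 dimensionless groups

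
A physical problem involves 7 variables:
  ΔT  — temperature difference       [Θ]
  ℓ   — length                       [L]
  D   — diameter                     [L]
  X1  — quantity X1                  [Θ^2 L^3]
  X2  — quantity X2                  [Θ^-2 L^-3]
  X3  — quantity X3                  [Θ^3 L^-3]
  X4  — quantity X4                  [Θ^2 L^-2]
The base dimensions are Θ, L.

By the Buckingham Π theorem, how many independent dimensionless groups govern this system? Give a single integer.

5

Exponent matrix [Θ,L] × [ΔT,ℓ,D,X1,X2,X3,X4]:
  Θ: [ 1  0  0  2 -2  3  2]
  L: [ 0  1  1  3 -3 -3 -2]
RREF → pivots at {ΔT,ℓ} ⇒ r = 2
n=7, r=2 ⇒ 5 dimensionless groups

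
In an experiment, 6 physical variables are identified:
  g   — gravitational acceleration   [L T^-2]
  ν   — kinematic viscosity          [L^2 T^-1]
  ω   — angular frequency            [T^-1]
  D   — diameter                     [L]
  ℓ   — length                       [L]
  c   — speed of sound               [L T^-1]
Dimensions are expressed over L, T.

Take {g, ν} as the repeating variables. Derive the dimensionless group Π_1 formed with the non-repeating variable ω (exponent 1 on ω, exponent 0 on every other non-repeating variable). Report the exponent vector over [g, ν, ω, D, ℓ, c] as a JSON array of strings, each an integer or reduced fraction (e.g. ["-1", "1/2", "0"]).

["-2/3", "1/3", "1", "0", "0", "0"]

Write exponents as rows L,T / cols g,ν,ω,D,ℓ,c:
  L: [ 1  2  0  1  1  1]
  T: [-2 -1 -1  0  0 -1]
Echelon form has 2 nonzero rows (pivots: g,ν)
Repeat: g,ν; free: ω,D,ℓ,c
RREF:
  r0: [   1    0  2/3 -1/3 -1/3  1/3]
  r1: [   0    1 -1/3  2/3  2/3  1/3]
Fix exponent of ω at 1, D at 0, ℓ at 0, c at 0; solve each RREF row for its pivot's exponent:
  r0: exp(g) + (2/3)·1 = 0 ⇒ exp(g) = -2/3
  r1: exp(ν) + (-1/3)·1 = 0 ⇒ exp(ν) = 1/3
Π_1 = g^(-2/3) · ν^(1/3) · ω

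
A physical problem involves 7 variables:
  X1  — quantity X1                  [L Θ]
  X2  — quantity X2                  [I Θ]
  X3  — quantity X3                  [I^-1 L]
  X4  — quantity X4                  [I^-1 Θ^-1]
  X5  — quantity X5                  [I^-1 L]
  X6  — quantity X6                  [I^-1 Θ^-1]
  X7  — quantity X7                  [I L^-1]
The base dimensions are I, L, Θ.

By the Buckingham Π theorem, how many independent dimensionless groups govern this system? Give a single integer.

5

Write exponents as rows I,L,Θ / cols X1,X2,X3,X4,X5,X6,X7:
  I: [ 0  1 -1 -1 -1 -1  1]
  L: [ 1  0  1  0  1  0 -1]
  Θ: [ 1  1  0 -1  0 -1  0]
Row reduction gives pivot columns X1,X2; rank = 2
n=7, r=2 ⇒ 5 dimensionless groups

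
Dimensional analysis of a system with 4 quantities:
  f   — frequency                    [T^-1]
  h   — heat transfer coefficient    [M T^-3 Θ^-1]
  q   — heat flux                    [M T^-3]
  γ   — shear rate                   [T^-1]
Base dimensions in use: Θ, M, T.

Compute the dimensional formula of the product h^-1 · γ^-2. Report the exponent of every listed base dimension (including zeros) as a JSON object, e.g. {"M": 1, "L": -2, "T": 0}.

Dimensional matrix (Θ×M×T by f×h×q×γ):
  Θ: [ 0 -1  0  0]
  M: [ 0  1  1  0]
  T: [-1 -3 -3 -1]
  [Θ]: (-1)·-1+(-2)·0 = 1
  [M]: (-1)·1+(-2)·0 = -1
  [T]: (-1)·-3+(-2)·-1 = 5
⇒ Θ M^-1 T^5

{"Θ": 1, "M": -1, "T": 5}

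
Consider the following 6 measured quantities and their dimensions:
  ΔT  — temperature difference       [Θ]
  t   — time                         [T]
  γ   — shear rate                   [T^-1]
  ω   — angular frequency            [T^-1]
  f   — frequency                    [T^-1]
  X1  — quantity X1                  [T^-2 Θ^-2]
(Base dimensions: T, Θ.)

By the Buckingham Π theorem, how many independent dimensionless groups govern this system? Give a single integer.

4

Write exponents as rows T,Θ / cols ΔT,t,γ,ω,f,X1:
  T: [ 0  1 -1 -1 -1 -2]
  Θ: [ 1  0  0  0  0 -2]
Echelon form has 2 nonzero rows (pivots: ΔT,t)
Π count = n − r = 6 − 2 = 4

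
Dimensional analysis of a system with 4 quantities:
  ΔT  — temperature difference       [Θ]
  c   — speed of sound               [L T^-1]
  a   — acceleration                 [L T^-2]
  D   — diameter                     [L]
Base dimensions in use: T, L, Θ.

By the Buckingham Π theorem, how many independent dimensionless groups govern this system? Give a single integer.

1

Dimensional matrix (T×L×Θ by ΔT×c×a×D):
  T: [ 0 -1 -2  0]
  L: [ 0  1  1  1]
  Θ: [ 1  0  0  0]
Row reduction gives pivot columns ΔT,c,a; rank = 3
Π count = n − r = 4 − 3 = 1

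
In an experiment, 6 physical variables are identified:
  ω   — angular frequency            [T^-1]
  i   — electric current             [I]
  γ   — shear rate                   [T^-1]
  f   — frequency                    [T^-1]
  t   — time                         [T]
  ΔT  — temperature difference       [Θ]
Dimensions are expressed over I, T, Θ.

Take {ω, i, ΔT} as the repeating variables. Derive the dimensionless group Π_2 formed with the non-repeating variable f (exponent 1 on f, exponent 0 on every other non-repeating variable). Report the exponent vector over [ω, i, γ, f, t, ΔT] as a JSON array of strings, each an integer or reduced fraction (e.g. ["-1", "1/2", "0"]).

["-1", "0", "0", "1", "0", "0"]

Dimensional matrix (I×T×Θ by ω×i×γ×f×t×ΔT):
  I: [ 0  1  0  0  0  0]
  T: [-1  0 -1 -1  1  0]
  Θ: [ 0  0  0  0  0  1]
Echelon form has 3 nonzero rows (pivots: ω,i,ΔT)
Pivot set = {ω,i,ΔT}, free = {γ,f,t}
RREF:
  r0: [   1    0    1    1   -1    0]
  r1: [   0    1    0    0    0    0]
  r2: [   0    0    0    0    0    1]
Fix exponent of f at 1, γ at 0, t at 0; solve each RREF row for its pivot's exponent:
  r0: exp(ω) + (1)·1 = 0 ⇒ exp(ω) = -1
  r1: exp(i) + (0)·1 = 0 ⇒ exp(i) = 0
  r2: exp(ΔT) + (0)·1 = 0 ⇒ exp(ΔT) = 0
Π_2 = ω^-1 · f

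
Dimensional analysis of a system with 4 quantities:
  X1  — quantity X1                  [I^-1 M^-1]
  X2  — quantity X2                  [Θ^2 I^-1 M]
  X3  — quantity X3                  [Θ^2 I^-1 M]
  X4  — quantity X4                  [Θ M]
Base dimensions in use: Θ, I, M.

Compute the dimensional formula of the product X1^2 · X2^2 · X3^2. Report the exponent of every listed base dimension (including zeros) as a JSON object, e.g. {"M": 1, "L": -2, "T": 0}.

Write exponents as rows Θ,I,M / cols X1,X2,X3,X4:
  Θ: [ 0  2  2  1]
  I: [-1 -1 -1  0]
  M: [-1  1  1  1]
  [Θ]: (2)·0+(2)·2+(2)·2 = 8
  [I]: (2)·-1+(2)·-1+(2)·-1 = -6
  [M]: (2)·-1+(2)·1+(2)·1 = 2
⇒ Θ^8 I^-6 M^2

{"Θ": 8, "I": -6, "M": 2}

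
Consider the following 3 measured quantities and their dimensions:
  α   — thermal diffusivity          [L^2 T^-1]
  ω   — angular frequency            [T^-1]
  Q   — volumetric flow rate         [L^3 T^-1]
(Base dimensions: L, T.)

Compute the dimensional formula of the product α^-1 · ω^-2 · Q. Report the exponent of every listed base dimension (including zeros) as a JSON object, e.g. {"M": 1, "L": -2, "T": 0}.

{"L": 1, "T": 2}

Dimensional matrix (L×T by α×ω×Q):
  L: [ 2  0  3]
  T: [-1 -1 -1]
  [L]: (-1)·2+(-2)·0+(1)·3 = 1
  [T]: (-1)·-1+(-2)·-1+(1)·-1 = 2
⇒ L T^2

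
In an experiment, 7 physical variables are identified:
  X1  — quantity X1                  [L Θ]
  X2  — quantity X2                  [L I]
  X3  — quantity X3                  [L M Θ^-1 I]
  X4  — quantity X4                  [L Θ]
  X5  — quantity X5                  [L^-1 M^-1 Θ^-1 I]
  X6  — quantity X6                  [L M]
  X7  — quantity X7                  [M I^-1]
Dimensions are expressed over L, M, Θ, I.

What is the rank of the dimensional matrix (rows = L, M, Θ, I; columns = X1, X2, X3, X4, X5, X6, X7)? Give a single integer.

Dimensional matrix (L×M×Θ×I by X1×X2×X3×X4×X5×X6×X7):
  L: [ 1  1  1  1 -1  1  0]
  M: [ 0  0  1  0 -1  1  1]
  Θ: [ 1  0 -1  1 -1  0  0]
  I: [ 0  1  1  0  1  0 -1]
Row reduction gives pivot columns X1,X2,X3; rank = 3

3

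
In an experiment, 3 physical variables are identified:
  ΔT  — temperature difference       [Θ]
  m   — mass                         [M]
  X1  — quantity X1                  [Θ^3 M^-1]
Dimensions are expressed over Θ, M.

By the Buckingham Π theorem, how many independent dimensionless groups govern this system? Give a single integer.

Write exponents as rows Θ,M / cols ΔT,m,X1:
  Θ: [ 1  0  3]
  M: [ 0  1 -1]
RREF → pivots at {ΔT,m} ⇒ r = 2
n=3, r=2 ⇒ 1 dimensionless group

1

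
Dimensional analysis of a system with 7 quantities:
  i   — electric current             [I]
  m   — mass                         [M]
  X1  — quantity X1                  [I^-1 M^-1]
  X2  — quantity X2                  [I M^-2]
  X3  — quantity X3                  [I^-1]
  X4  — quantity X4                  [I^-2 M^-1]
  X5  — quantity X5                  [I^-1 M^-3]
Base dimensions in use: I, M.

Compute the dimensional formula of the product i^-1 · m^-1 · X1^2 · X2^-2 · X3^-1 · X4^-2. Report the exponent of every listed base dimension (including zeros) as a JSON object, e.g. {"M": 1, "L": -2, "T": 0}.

{"I": 0, "M": 3}

Dimensional matrix (I×M by i×m×X1×X2×X3×X4×X5):
  I: [ 1  0 -1  1 -1 -2 -1]
  M: [ 0  1 -1 -2  0 -1 -3]
  [I]: (-1)·1+(-1)·0+(2)·-1+(-2)·1+(-1)·-1+(-2)·-2 = 0
  [M]: (-1)·0+(-1)·1+(2)·-1+(-2)·-2+(-1)·0+(-2)·-1 = 3
⇒ M^3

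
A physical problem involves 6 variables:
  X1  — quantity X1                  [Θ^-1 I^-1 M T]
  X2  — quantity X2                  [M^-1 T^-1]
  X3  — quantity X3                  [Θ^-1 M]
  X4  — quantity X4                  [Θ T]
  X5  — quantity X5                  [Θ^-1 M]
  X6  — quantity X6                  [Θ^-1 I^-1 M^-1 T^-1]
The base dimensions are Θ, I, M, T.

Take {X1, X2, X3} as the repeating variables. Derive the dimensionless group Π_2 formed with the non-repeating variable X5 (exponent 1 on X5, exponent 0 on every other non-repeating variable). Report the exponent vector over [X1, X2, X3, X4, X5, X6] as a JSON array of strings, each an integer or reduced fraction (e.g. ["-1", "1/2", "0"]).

["0", "0", "-1", "0", "1", "0"]

Exponent matrix [Θ,I,M,T] × [X1,X2,X3,X4,X5,X6]:
  Θ: [-1  0 -1  1 -1 -1]
  I: [-1  0  0  0  0 -1]
  M: [ 1 -1  1  0  1 -1]
  T: [ 1 -1  0  1  0 -1]
RREF → pivots at {X1,X2,X3} ⇒ r = 3
Pivot set = {X1,X2,X3}, free = {X4,X5,X6}
RREF:
  r0: [   1    0    0    0    0    1]
  r1: [   0    1    0   -1    0    2]
  r2: [   0    0    1   -1    1    0]
  r3: [   0    0    0    0    0    0]
Fix exponent of X5 at 1, X4 at 0, X6 at 0; solve each RREF row for its pivot's exponent:
  r0: exp(X1) + (0)·1 = 0 ⇒ exp(X1) = 0
  r1: exp(X2) + (0)·1 = 0 ⇒ exp(X2) = 0
  r2: exp(X3) + (1)·1 = 0 ⇒ exp(X3) = -1
Π_2 = X3^-1 · X5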